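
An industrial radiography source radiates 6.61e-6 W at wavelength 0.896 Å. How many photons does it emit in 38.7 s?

1.15e11 photons

Total energy: E_total = P·t = 6.61e-6 × 38.7 = 2.558e-4 J.
Per-photon energy: E = 2.217e-15 J.
N = E_total / E_photon = 1.15e11.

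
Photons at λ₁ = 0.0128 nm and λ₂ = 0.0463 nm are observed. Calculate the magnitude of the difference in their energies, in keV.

70.1 keV

Using E = hc/λ: E₁ = 1.552 × 10^-14 J, E₂ = 4.290 × 10^-15 J.
|ΔE| = |1.552 × 10^-14 − 4.290 × 10^-15| = 1.12 × 10^-14 J = 70.1 keV.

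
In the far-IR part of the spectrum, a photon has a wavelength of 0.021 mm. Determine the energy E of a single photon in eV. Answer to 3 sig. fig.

0.0590 eV

First convert: λ = 0.021 mm = 2.1 × 10^-5 m.
Since E = hc/λ for a photon, E = 9.459 × 10^-21 J.
Converting to eV: E = 0.05904 eV ≈ 0.0590 eV.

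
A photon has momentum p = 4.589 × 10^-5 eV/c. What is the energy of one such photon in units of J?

First convert: p = 4.589 × 10^-5 eV/c = 2.4525 × 10^-32 kg·m/s.
Since E = pc for a photon, E = 7.352 × 10^-24 J.
So E ≈ 7.35 × 10^-24 J.

7.35 × 10^-24 J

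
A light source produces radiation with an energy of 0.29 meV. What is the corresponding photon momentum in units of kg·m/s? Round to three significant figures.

In SI units: E = 0.29 meV = 4.6463e-23 J.
Since p = E/c for a photon, p = 1.550e-31 kg·m/s.
So p ≈ 1.55e-31 kg·m/s.

1.55e-31 kg·m/s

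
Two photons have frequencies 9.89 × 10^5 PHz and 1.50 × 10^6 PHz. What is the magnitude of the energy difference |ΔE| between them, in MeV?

2.11 MeV

Using E = hf: E₁ = 6.553 × 10^-13 J, E₂ = 9.939 × 10^-13 J.
|ΔE| = |6.553 × 10^-13 − 9.939 × 10^-13| = 3.39 × 10^-13 J = 2.11 MeV.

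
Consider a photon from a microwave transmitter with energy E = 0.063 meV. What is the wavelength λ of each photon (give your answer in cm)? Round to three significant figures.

1.97 cm

In SI units: E = 0.063 meV = 1.0094 × 10^-23 J.
Since λ = hc/E for a photon, λ = 0.01968 m.
Converting to cm: λ = 1.968 cm ≈ 1.97 cm.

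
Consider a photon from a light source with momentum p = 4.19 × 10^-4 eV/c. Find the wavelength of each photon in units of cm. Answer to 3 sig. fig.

0.296 cm

First convert: p = 4.19 × 10^-4 eV/c = 2.2393 × 10^-31 kg·m/s.
Apply λ = h/p: λ = 0.002959 m.
Converting to cm: λ = 0.2959 cm ≈ 0.296 cm.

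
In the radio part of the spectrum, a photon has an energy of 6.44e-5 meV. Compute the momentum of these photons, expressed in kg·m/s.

3.44e-35 kg·m/s

In SI units: E = 6.44e-5 meV = 1.0318e-26 J.
For a photon p = E/c, so p = 3.442e-35 kg·m/s.
So p ≈ 3.44e-35 kg·m/s.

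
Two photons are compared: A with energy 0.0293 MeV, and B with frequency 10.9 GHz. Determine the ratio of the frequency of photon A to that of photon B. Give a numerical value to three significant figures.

f_A = 7.085e18 Hz (from energy = 0.0293 MeV, via f = E/h).
f_B = 1.090e10 Hz (from frequency = 10.9 GHz, via f given directly).
Ratio = 7.085e18 / 1.090e10 = 6.50e8.

6.50e8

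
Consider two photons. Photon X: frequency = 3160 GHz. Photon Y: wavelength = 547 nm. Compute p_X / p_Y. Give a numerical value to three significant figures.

5.77 × 10^-3

p_X = 6.984 × 10^-30 kg·m/s (from frequency = 3160 GHz, via p = hf/c).
p_Y = 1.211 × 10^-27 kg·m/s (from wavelength = 547 nm, via p = h/λ).
Ratio = 6.984 × 10^-30 / 1.211 × 10^-27 = 5.77 × 10^-3.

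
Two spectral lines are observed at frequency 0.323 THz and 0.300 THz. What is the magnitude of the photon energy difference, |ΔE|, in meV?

Using E = hf: E₁ = 2.140 × 10^-22 J, E₂ = 1.988 × 10^-22 J.
|ΔE| = |2.140 × 10^-22 − 1.988 × 10^-22| = 1.52 × 10^-23 J = 0.0951 meV.

0.0951 meV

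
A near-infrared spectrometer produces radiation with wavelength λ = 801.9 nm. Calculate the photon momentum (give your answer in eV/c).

1.55 eV/c

First convert: λ = 801.9 nm = 8.019 × 10^-7 m.
The photon relation is p = h/λ, giving p = 8.263 × 10^-28 kg·m/s.
Converting to eV/c: p = 1.546 eV/c ≈ 1.55 eV/c.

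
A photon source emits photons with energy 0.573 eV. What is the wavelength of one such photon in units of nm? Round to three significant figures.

2160 nm

Convert to SI: E = 0.573 eV = 9.1805 × 10^-20 J.
The photon relation is λ = hc/E, giving λ = 2.164 × 10^-6 m.
Converting to nm: λ = 2164 nm ≈ 2160 nm.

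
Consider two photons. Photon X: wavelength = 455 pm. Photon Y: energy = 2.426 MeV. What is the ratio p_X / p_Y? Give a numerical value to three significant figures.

1.12 × 10^-3

p_X = 1.456 × 10^-24 kg·m/s (from wavelength = 455 pm, via p = h/λ).
p_Y = 1.297 × 10^-21 kg·m/s (from energy = 2.426 MeV, via p = E/c).
Ratio = 1.456 × 10^-24 / 1.297 × 10^-21 = 1.12 × 10^-3.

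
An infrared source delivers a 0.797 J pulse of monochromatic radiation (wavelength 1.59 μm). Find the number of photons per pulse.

6.38 × 10^18 photons

Per-photon energy: E = 1.249 × 10^-19 J (from wavelength = 1.59 μm).
N = E_total / E_photon = 0.797 J / 1.249 × 10^-19 J = 6.38 × 10^18.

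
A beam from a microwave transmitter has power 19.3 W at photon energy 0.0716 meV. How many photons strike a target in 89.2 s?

1.50e26 photons

Total energy: E_total = P·t = 19.3 × 89.2 = 1722 J.
Per-photon energy: E = 1.147e-23 J.
N = E_total / E_photon = 1.50e26.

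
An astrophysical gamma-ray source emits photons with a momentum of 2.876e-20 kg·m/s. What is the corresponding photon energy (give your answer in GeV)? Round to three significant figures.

Use c = 2.99792458e8 m/s, 1 eV = 1.602176634e-19 J.
Since E = pc for a photon, E = 8.622e-12 J.
Converting to GeV: E = 0.05381 GeV ≈ 0.0538 GeV.

0.0538 GeV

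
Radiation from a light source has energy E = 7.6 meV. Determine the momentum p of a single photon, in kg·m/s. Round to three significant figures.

First convert: E = 7.6 meV = 1.2177e-21 J.
Since p = E/c for a photon, p = 4.062e-30 kg·m/s.
So p ≈ 4.06e-30 kg·m/s.

4.06e-30 kg·m/s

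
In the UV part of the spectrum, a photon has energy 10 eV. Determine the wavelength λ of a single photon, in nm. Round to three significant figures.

(h = 6.62607015e-34 J·s, c = 2.99792458e8 m/s, 1 eV = 1.602176634e-19 J.)
First convert: E = 10 eV = 1.6022e-18 J.
Since λ = hc/E for a photon, λ = 1.240e-7 m.
Converting to nm: λ = 124.0 nm ≈ 124 nm.

124 nm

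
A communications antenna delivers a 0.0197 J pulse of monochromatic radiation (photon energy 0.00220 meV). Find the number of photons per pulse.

Per-photon energy: E = 3.525e-25 J (from energy = 0.00220 meV).
N = E_total / E_photon = 0.0197 J / 3.525e-25 J = 5.59e22.

5.59e22 photons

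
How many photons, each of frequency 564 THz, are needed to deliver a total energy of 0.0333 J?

8.91e16 photons

Per-photon energy: E = 3.737e-19 J (from frequency = 564 THz).
N = E_total / E_photon = 0.0333 J / 3.737e-19 J = 8.91e16.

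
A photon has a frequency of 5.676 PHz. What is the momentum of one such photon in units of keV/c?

Use h = 6.62607015e-34 J·s, c = 2.99792458e8 m/s, 1 eV = 1.602176634e-19 J.
In SI units: f = 5.676 PHz = 5.676e15 Hz.
The photon relation is p = hf/c, giving p = 1.255e-26 kg·m/s.
Converting to keV/c: p = 0.02347 keV/c ≈ 0.0235 keV/c.

0.0235 keV/c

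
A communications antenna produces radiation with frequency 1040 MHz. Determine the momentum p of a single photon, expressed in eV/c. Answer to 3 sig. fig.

4.30 × 10^-6 eV/c

In SI units: f = 1040 MHz = 1.04 × 10^9 Hz.
The photon relation is p = hf/c, giving p = 2.299 × 10^-33 kg·m/s.
Converting to eV/c: p = 4.301 × 10^-6 eV/c ≈ 4.30 × 10^-6 eV/c.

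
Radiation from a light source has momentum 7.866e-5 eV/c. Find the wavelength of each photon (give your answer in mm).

15.8 mm

Convert to SI: p = 7.866e-5 eV/c = 4.2038e-32 kg·m/s.
Apply λ = h/p: λ = 0.01576 m.
Converting to mm: λ = 15.76 mm ≈ 15.8 mm.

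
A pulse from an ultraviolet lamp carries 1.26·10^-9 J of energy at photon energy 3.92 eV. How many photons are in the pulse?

Per-photon energy: E = 6.281·10^-19 J (from energy = 3.92 eV).
N = E_total / E_photon = 1.26·10^-9 J / 6.281·10^-19 J = 2.01·10^9.

2.01·10^9 photons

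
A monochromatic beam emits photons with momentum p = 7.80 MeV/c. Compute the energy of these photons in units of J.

(c = 2.99792458e8 m/s, 1 eV = 1.602176634e-19 J.)
In SI units: p = 7.80 MeV/c = 4.1685e-21 kg·m/s.
Apply E = pc: E = 1.250e-12 J.
So E ≈ 1.25e-12 J.

1.25e-12 J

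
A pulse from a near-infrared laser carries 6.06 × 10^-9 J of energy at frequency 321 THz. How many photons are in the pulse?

Per-photon energy: E = 2.127 × 10^-19 J (from frequency = 321 THz).
N = E_total / E_photon = 6.06 × 10^-9 J / 2.127 × 10^-19 J = 2.85 × 10^10.

2.85 × 10^10 photons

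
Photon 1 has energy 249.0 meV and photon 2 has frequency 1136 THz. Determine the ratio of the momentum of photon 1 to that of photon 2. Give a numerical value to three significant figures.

p_1 = 1.331 × 10^-28 kg·m/s (from energy = 249.0 meV, via p = E/c).
p_2 = 2.511 × 10^-27 kg·m/s (from frequency = 1136 THz, via p = hf/c).
Ratio = 1.331 × 10^-28 / 2.511 × 10^-27 = 0.0530.

0.0530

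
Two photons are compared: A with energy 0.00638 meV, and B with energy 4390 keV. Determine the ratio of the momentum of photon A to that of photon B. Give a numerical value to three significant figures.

p_A = 3.410 × 10^-33 kg·m/s (from energy = 0.00638 meV, via p = E/c).
p_B = 2.346 × 10^-21 kg·m/s (from energy = 4390 keV, via p = E/c).
Ratio = 3.410 × 10^-33 / 2.346 × 10^-21 = 1.45 × 10^-12.

1.45 × 10^-12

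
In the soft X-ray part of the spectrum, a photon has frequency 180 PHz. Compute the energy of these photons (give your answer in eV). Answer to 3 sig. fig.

744 eV

In SI units: f = 180 PHz = 1.80 × 10^17 Hz.
The photon relation is E = hf, giving E = 1.193 × 10^-16 J.
Converting to eV: E = 744.4 eV ≈ 744 eV.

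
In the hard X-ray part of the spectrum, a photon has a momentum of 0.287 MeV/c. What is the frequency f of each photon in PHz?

6.94·10^4 PHz

Use h = 6.62607015·10^-34 J·s, c = 2.99792458·10^8 m/s, 1 eV = 1.602176634·10^-19 J.
First convert: p = 0.287 MeV/c = 1.5338·10^-22 kg·m/s.
The photon relation is f = pc/h, giving f = 6.940·10^19 Hz.
Converting to PHz: f = 69400 PHz ≈ 6.94·10^4 PHz.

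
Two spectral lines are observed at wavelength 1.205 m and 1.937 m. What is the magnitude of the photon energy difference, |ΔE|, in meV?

3.89e-4 meV

Using E = hc/λ: E₁ = 1.6485e-25 J, E₂ = 1.0255e-25 J.
|ΔE| = |1.6485e-25 − 1.0255e-25| = 6.23e-26 J = 3.89e-4 meV.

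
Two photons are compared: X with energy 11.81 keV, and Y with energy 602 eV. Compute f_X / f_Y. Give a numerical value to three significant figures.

f_X = 2.856 × 10^18 Hz (from energy = 11.81 keV, via f = E/h).
f_Y = 1.456 × 10^17 Hz (from energy = 602 eV, via f = E/h).
Ratio = 2.856 × 10^18 / 1.456 × 10^17 = 19.6.

19.6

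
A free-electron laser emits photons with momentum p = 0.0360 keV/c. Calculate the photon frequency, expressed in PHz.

8.70 PHz

In SI units: p = 0.0360 keV/c = 1.9239e-26 kg·m/s.
Apply f = pc/h: f = 8.705e15 Hz.
Converting to PHz: f = 8.705 PHz ≈ 8.70 PHz.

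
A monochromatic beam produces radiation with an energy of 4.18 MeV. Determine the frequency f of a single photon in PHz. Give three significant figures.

1.01e6 PHz

Take h = 6.62607015e-34 J·s, 1 eV = 1.602176634e-19 J.
In SI units: E = 4.18 MeV = 6.6971e-13 J.
For a photon f = E/h, so f = 1.011e21 Hz.
Converting to PHz: f = 1.011e6 PHz ≈ 1.01e6 PHz.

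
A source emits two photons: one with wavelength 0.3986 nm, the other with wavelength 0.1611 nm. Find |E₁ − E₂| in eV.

Using E = hc/λ: E₁ = 4.9836e-16 J, E₂ = 1.2331e-15 J.
|ΔE| = |4.9836e-16 − 1.2331e-15| = 7.35e-16 J = 4590 eV.

4590 eV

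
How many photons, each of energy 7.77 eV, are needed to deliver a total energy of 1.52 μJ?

Per-photon energy: E = 1.245e-18 J (from energy = 7.77 eV).
N = E_total / E_photon = 1.52e-6 J / 1.245e-18 J = 1.22e12.

1.22e12 photons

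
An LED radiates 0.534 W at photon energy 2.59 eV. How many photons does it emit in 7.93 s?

Total energy: E_total = P·t = 0.534 × 7.93 = 4.235 J.
Per-photon energy: E = 4.150e-19 J.
N = E_total / E_photon = 1.02e19.

1.02e19 photons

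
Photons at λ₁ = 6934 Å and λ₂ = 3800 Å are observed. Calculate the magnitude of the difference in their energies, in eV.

1.47 eV

Using E = hc/λ: E₁ = 2.8648 × 10^-19 J, E₂ = 5.2275 × 10^-19 J.
|ΔE| = |2.8648 × 10^-19 − 5.2275 × 10^-19| = 2.36 × 10^-19 J = 1.47 eV.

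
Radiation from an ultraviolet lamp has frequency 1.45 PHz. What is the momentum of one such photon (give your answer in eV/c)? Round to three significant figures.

6.00 eV/c

Take h = 6.62607015e-34 J·s, c = 2.99792458e8 m/s, 1 eV = 1.602176634e-19 J.
In SI units: f = 1.45 PHz = 1.45e15 Hz.
Since p = hf/c for a photon, p = 3.205e-27 kg·m/s.
Converting to eV/c: p = 5.997 eV/c ≈ 6.00 eV/c.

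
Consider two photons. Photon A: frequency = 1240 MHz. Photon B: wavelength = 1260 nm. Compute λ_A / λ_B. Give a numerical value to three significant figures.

1.92e5

λ_A = 0.2418 m (from frequency = 1240 MHz, via λ = c/f).
λ_B = 1.260e-6 m (from wavelength = 1260 nm, via λ given directly).
Ratio = 0.2418 / 1.260e-6 = 1.92e5.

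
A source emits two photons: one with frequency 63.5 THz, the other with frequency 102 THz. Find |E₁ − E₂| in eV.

0.159 eV

Using E = hf: E₁ = 4.208·10^-20 J, E₂ = 6.759·10^-20 J.
|ΔE| = |4.208·10^-20 − 6.759·10^-20| = 2.55·10^-20 J = 0.159 eV.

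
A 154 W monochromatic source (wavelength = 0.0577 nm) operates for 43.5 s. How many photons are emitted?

1.95e18 photons

Total energy: E_total = P·t = 154 × 43.5 = 6699 J.
Per-photon energy: E = 3.443e-15 J.
N = E_total / E_photon = 1.95e18.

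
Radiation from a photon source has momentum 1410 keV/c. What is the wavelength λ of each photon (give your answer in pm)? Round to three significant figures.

0.879 pm

In SI units: p = 1410 keV/c = 7.5354 × 10^-22 kg·m/s.
Apply λ = h/p: λ = 8.793 × 10^-13 m.
Converting to pm: λ = 0.8793 pm ≈ 0.879 pm.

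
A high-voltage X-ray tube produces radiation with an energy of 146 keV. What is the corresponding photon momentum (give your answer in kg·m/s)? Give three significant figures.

Use c = 2.99792458e8 m/s, 1 eV = 1.602176634e-19 J.
Convert to SI: E = 146 keV = 2.3392e-14 J.
Since p = E/c for a photon, p = 7.803e-23 kg·m/s.
So p ≈ 7.80e-23 kg·m/s.

7.80e-23 kg·m/s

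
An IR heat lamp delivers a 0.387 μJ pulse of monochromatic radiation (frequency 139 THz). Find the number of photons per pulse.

4.20e12 photons

Per-photon energy: E = 9.210e-20 J (from frequency = 139 THz).
N = E_total / E_photon = 3.87e-7 J / 9.210e-20 J = 4.20e12.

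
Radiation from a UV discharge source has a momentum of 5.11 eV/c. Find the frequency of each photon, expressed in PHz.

Use h = 6.62607015 × 10^-34 J·s, c = 2.99792458 × 10^8 m/s, 1 eV = 1.602176634 × 10^-19 J.
In SI units: p = 5.11 eV/c = 2.7309 × 10^-27 kg·m/s.
The photon relation is f = pc/h, giving f = 1.236 × 10^15 Hz.
Converting to PHz: f = 1.236 PHz ≈ 1.24 PHz.

1.24 PHz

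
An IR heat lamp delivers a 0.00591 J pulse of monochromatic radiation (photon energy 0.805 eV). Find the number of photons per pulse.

Per-photon energy: E = 1.290e-19 J (from energy = 0.805 eV).
N = E_total / E_photon = 0.00591 J / 1.290e-19 J = 4.58e16.

4.58e16 photons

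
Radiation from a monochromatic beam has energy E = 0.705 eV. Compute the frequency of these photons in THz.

170 THz

Convert to SI: E = 0.705 eV = 1.1295 × 10^-19 J.
The photon relation is f = E/h, giving f = 1.705 × 10^14 Hz.
Converting to THz: f = 170.5 THz ≈ 170 THz.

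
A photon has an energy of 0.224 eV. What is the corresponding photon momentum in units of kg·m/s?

1.20 × 10^-28 kg·m/s

Convert to SI: E = 0.224 eV = 3.5889 × 10^-20 J.
Since p = E/c for a photon, p = 1.197 × 10^-28 kg·m/s.
So p ≈ 1.20 × 10^-28 kg·m/s.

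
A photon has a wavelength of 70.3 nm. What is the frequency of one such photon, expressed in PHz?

(c = 2.99792458 × 10^8 m/s.)
First convert: λ = 70.3 nm = 7.03 × 10^-8 m.
Apply f = c/λ: f = 4.264 × 10^15 Hz.
Converting to PHz: f = 4.264 PHz ≈ 4.26 PHz.

4.26 PHz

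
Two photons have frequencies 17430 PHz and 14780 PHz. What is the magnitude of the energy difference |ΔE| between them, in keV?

11.0 keV

Using E = hf: E₁ = 1.1549e-14 J, E₂ = 9.7933e-15 J.
|ΔE| = |1.1549e-14 − 9.7933e-15| = 1.76e-15 J = 11.0 keV.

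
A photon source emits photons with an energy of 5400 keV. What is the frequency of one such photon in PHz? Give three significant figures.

1.31·10^6 PHz

Convert to SI: E = 5400 keV = 8.6518·10^-13 J.
Since f = E/h for a photon, f = 1.306·10^21 Hz.
Converting to PHz: f = 1.306·10^6 PHz ≈ 1.31·10^6 PHz.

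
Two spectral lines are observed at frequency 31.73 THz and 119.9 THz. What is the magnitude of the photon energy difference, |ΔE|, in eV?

Using E = hf: E₁ = 2.1025·10^-20 J, E₂ = 7.9447·10^-20 J.
|ΔE| = |2.1025·10^-20 − 7.9447·10^-20| = 5.84·10^-20 J = 0.365 eV.

0.365 eV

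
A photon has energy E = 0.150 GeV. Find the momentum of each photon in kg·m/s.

Take c = 2.99792458·10^8 m/s, 1 eV = 1.602176634·10^-19 J.
In SI units: E = 0.150 GeV = 2.4033·10^-11 J.
Since p = E/c for a photon, p = 8.016·10^-20 kg·m/s.
So p ≈ 8.02·10^-20 kg·m/s.

8.02·10^-20 kg·m/s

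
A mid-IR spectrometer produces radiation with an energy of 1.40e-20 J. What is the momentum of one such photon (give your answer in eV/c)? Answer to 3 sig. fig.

0.0874 eV/c

(c = 2.99792458e8 m/s, 1 eV = 1.602176634e-19 J.)
For a photon p = E/c, so p = 4.670e-29 kg·m/s.
Converting to eV/c: p = 0.08738 eV/c ≈ 0.0874 eV/c.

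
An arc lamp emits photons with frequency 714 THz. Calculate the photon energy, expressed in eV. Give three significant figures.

2.95 eV

In SI units: f = 714 THz = 7.14 × 10^14 Hz.
Since E = hf for a photon, E = 4.731 × 10^-19 J.
Converting to eV: E = 2.953 eV ≈ 2.95 eV.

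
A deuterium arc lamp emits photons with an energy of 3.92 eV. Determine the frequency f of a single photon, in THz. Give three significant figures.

(h = 6.62607015 × 10^-34 J·s, 1 eV = 1.602176634 × 10^-19 J.)
In SI units: E = 3.92 eV = 6.2805 × 10^-19 J.
Since f = E/h for a photon, f = 9.479 × 10^14 Hz.
Converting to THz: f = 947.9 THz ≈ 948 THz.

948 THz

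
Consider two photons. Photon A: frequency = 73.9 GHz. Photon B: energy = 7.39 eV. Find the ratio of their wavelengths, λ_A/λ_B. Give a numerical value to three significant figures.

λ_A = 0.004057 m (from frequency = 73.9 GHz, via λ = c/f).
λ_B = 1.678 × 10^-7 m (from energy = 7.39 eV, via λ = hc/E).
Ratio = 0.004057 / 1.678 × 10^-7 = 2.42 × 10^4.

2.42 × 10^4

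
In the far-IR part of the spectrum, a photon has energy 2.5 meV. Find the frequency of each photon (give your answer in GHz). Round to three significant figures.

604 GHz

Use h = 6.62607015·10^-34 J·s, 1 eV = 1.602176634·10^-19 J.
First convert: E = 2.5 meV = 4.0054·10^-22 J.
For a photon f = E/h, so f = 6.045·10^11 Hz.
Converting to GHz: f = 604.5 GHz ≈ 604 GHz.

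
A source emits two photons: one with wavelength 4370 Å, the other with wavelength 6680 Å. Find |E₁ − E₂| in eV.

0.981 eV

Using E = hc/λ: E₁ = 4.546e-19 J, E₂ = 2.974e-19 J.
|ΔE| = |4.546e-19 − 2.974e-19| = 1.57e-19 J = 0.981 eV.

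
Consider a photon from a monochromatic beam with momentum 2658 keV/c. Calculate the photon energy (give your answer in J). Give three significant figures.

4.26·10^-13 J

Convert to SI: p = 2658 keV/c = 1.4205·10^-21 kg·m/s.
Since E = pc for a photon, E = 4.259·10^-13 J.
So E ≈ 4.26·10^-13 J.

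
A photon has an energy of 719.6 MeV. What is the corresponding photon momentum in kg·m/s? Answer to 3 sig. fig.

In SI units: E = 719.6 MeV = 1.1529e-10 J.
For a photon p = E/c, so p = 3.846e-19 kg·m/s.
So p ≈ 3.85e-19 kg·m/s.

3.85e-19 kg·m/s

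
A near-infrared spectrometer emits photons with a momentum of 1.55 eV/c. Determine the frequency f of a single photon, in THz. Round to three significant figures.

375 THz

Take h = 6.62607015e-34 J·s, c = 2.99792458e8 m/s, 1 eV = 1.602176634e-19 J.
In SI units: p = 1.55 eV/c = 8.2836e-28 kg·m/s.
For a photon f = pc/h, so f = 3.748e14 Hz.
Converting to THz: f = 374.8 THz ≈ 375 THz.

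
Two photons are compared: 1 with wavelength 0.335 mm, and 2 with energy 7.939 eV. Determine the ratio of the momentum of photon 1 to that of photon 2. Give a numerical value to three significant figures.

4.66e-4

p_1 = 1.978e-30 kg·m/s (from wavelength = 0.335 mm, via p = h/λ).
p_2 = 4.243e-27 kg·m/s (from energy = 7.939 eV, via p = E/c).
Ratio = 1.978e-30 / 4.243e-27 = 4.66e-4.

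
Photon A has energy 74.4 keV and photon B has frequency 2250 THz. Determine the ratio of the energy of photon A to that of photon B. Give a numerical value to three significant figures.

E_A = 1.192e-14 J (from energy = 74.4 keV, via E given directly).
E_B = 1.491e-18 J (from frequency = 2250 THz, via E = hf).
Ratio = 1.192e-14 / 1.491e-18 = 8000.

8000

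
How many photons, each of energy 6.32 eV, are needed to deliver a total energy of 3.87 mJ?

Per-photon energy: E = 1.013 × 10^-18 J (from energy = 6.32 eV).
N = E_total / E_photon = 0.00387 J / 1.013 × 10^-18 J = 3.82 × 10^15.

3.82 × 10^15 photons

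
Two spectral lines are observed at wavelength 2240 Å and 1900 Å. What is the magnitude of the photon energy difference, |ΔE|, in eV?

0.990 eV

Using E = hc/λ: E₁ = 8.868e-19 J, E₂ = 1.045e-18 J.
|ΔE| = |8.868e-19 − 1.045e-18| = 1.59e-19 J = 0.990 eV.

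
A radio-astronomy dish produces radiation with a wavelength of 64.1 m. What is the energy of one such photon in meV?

(h = 6.62607015e-34 J·s, c = 2.99792458e8 m/s, 1 eV = 1.602176634e-19 J.)
The photon relation is E = hc/λ, giving E = 3.099e-27 J.
Converting to meV: E = 1.934e-5 meV ≈ 1.93e-5 meV.

1.93e-5 meV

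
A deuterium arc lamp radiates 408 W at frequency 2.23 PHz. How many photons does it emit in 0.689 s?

Total energy: E_total = P·t = 408 × 0.689 = 281.1 J.
Per-photon energy: E = 1.478 × 10^-18 J.
N = E_total / E_photon = 1.90 × 10^20.

1.90 × 10^20 photons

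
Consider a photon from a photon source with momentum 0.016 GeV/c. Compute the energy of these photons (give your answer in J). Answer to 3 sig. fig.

(c = 2.99792458 × 10^8 m/s, 1 eV = 1.602176634 × 10^-19 J.)
Convert to SI: p = 0.016 GeV/c = 8.5509 × 10^-21 kg·m/s.
The photon relation is E = pc, giving E = 2.563 × 10^-12 J.
So E ≈ 2.56 × 10^-12 J.

2.56 × 10^-12 J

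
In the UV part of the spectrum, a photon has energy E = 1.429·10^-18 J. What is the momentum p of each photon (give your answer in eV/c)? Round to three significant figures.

8.92 eV/c

Take c = 2.99792458·10^8 m/s, 1 eV = 1.602176634·10^-19 J.
For a photon p = E/c, so p = 4.767·10^-27 kg·m/s.
Converting to eV/c: p = 8.919 eV/c ≈ 8.92 eV/c.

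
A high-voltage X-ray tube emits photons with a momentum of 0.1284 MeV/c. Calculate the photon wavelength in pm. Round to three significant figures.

Take h = 6.62607015 × 10^-34 J·s, c = 2.99792458 × 10^8 m/s, 1 eV = 1.602176634 × 10^-19 J.
Convert to SI: p = 0.1284 MeV/c = 6.8621 × 10^-23 kg·m/s.
For a photon λ = h/p, so λ = 9.656 × 10^-12 m.
Converting to pm: λ = 9.656 pm ≈ 9.66 pm.

9.66 pm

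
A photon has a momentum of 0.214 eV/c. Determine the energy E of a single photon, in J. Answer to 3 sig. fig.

Use c = 2.99792458e8 m/s, 1 eV = 1.602176634e-19 J.
In SI units: p = 0.214 eV/c = 1.1437e-28 kg·m/s.
The photon relation is E = pc, giving E = 3.429e-20 J.
So E ≈ 3.43e-20 J.

3.43e-20 J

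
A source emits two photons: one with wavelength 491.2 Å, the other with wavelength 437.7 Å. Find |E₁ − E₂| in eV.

Using E = hc/λ: E₁ = 4.0441e-18 J, E₂ = 4.5384e-18 J.
|ΔE| = |4.0441e-18 − 4.5384e-18| = 4.94e-19 J = 3.09 eV.

3.09 eV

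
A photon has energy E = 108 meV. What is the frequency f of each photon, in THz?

26.1 THz

Convert to SI: E = 108 meV = 1.7304e-20 J.
The photon relation is f = E/h, giving f = 2.611e13 Hz.
Converting to THz: f = 26.11 THz ≈ 26.1 THz.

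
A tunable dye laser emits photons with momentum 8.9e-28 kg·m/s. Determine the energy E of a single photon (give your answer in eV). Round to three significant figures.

Use c = 2.99792458e8 m/s, 1 eV = 1.602176634e-19 J.
Since E = pc for a photon, E = 2.668e-19 J.
Converting to eV: E = 1.665 eV ≈ 1.67 eV.

1.67 eV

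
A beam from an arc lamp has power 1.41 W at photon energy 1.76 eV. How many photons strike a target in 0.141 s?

Total energy: E_total = P·t = 1.41 × 0.141 = 0.1988 J.
Per-photon energy: E = 2.820e-19 J.
N = E_total / E_photon = 7.05e17.

7.05e17 photons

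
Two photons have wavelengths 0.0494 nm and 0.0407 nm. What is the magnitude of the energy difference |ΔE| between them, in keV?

5.36 keV

Using E = hc/λ: E₁ = 4.021e-15 J, E₂ = 4.881e-15 J.
|ΔE| = |4.021e-15 − 4.881e-15| = 8.60e-16 J = 5.36 keV.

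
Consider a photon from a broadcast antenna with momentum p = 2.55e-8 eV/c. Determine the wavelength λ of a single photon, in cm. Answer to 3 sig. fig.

4860 cm

Convert to SI: p = 2.55e-8 eV/c = 1.3628e-35 kg·m/s.
Since λ = h/p for a photon, λ = 48.62 m.
Converting to cm: λ = 4862 cm ≈ 4860 cm.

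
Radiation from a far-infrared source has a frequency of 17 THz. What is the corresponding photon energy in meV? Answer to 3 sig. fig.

70.3 meV

Take h = 6.62607015 × 10^-34 J·s, 1 eV = 1.602176634 × 10^-19 J.
In SI units: f = 17 THz = 1.7 × 10^13 Hz.
Since E = hf for a photon, E = 1.126 × 10^-20 J.
Converting to meV: E = 70.31 meV ≈ 70.3 meV.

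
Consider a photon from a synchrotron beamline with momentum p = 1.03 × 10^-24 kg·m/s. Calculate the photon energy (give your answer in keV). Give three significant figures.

1.93 keV

Take c = 2.99792458 × 10^8 m/s, 1 eV = 1.602176634 × 10^-19 J.
For a photon E = pc, so E = 3.088 × 10^-16 J.
Converting to keV: E = 1.927 keV ≈ 1.93 keV.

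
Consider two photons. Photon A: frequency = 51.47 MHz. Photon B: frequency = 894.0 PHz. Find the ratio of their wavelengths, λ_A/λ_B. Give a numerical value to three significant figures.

λ_A = 5.825 m (from frequency = 51.47 MHz, via λ = c/f).
λ_B = 3.353 × 10^-10 m (from frequency = 894.0 PHz, via λ = c/f).
Ratio = 5.825 / 3.353 × 10^-10 = 1.74 × 10^10.

1.74 × 10^10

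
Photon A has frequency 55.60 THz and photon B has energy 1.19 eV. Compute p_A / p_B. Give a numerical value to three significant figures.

p_A = 1.229e-28 kg·m/s (from frequency = 55.60 THz, via p = hf/c).
p_B = 6.360e-28 kg·m/s (from energy = 1.19 eV, via p = E/c).
Ratio = 1.229e-28 / 6.360e-28 = 0.193.

0.193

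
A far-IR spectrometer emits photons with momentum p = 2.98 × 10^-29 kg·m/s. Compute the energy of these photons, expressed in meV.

Take c = 2.99792458 × 10^8 m/s, 1 eV = 1.602176634 × 10^-19 J.
Since E = pc for a photon, E = 8.934 × 10^-21 J.
Converting to meV: E = 55.76 meV ≈ 55.8 meV.

55.8 meV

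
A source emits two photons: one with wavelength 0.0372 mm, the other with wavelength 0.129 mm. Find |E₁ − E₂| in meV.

Using E = hc/λ: E₁ = 5.340·10^-21 J, E₂ = 1.540·10^-21 J.
|ΔE| = |5.340·10^-21 − 1.540·10^-21| = 3.80·10^-21 J = 23.7 meV.

23.7 meV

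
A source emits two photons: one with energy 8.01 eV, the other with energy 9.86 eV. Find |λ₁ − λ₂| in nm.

Using λ = hc/E: λ₁ = 1.548e-7 m, λ₂ = 1.257e-7 m.
|Δλ| = |1.548e-7 − 1.257e-7| = 2.90e-8 m = 29.0 nm.

29.0 nm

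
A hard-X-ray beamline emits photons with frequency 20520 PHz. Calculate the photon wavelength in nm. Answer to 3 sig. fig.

Use c = 2.99792458 × 10^8 m/s.
Convert to SI: f = 20520 PHz = 2.052 × 10^19 Hz.
Apply λ = c/f: λ = 1.461 × 10^-11 m.
Converting to nm: λ = 0.01461 nm ≈ 0.0146 nm.

0.0146 nm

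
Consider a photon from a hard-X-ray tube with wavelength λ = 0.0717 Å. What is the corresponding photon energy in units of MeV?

Convert to SI: λ = 0.0717 Å = 7.17e-12 m.
For a photon E = hc/λ, so E = 2.770e-14 J.
Converting to MeV: E = 0.1729 MeV ≈ 0.173 MeV.

0.173 MeV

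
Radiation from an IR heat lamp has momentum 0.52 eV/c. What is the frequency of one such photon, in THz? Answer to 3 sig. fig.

126 THz

Take h = 6.62607015 × 10^-34 J·s, c = 2.99792458 × 10^8 m/s, 1 eV = 1.602176634 × 10^-19 J.
Convert to SI: p = 0.52 eV/c = 2.7790 × 10^-28 kg·m/s.
Apply f = pc/h: f = 1.257 × 10^14 Hz.
Converting to THz: f = 125.7 THz ≈ 126 THz.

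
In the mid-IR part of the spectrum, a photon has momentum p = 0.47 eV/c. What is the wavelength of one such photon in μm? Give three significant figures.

In SI units: p = 0.47 eV/c = 2.5118 × 10^-28 kg·m/s.
Apply λ = h/p: λ = 2.638 × 10^-6 m.
Converting to μm: λ = 2.638 μm ≈ 2.64 μm.

2.64 μm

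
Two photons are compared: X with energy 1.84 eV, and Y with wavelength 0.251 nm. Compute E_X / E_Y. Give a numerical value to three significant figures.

E_X = 2.948e-19 J (from energy = 1.84 eV, via E given directly).
E_Y = 7.914e-16 J (from wavelength = 0.251 nm, via E = hc/λ).
Ratio = 2.948e-19 / 7.914e-16 = 3.72e-4.

3.72e-4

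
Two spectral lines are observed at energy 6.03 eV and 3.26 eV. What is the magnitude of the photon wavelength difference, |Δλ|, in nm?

Using λ = hc/E: λ₁ = 2.056 × 10^-7 m, λ₂ = 3.803 × 10^-7 m.
|Δλ| = |2.056 × 10^-7 − 3.803 × 10^-7| = 1.75 × 10^-7 m = 175 nm.

175 nm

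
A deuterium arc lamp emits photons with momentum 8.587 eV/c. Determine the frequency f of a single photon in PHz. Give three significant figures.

2.08 PHz

Convert to SI: p = 8.587 eV/c = 4.5891e-27 kg·m/s.
Apply f = pc/h: f = 2.076e15 Hz.
Converting to PHz: f = 2.076 PHz ≈ 2.08 PHz.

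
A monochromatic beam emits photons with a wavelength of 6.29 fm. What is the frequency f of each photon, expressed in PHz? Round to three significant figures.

4.77·10^7 PHz

In SI units: λ = 6.29 fm = 6.29·10^-15 m.
The photon relation is f = c/λ, giving f = 4.766·10^22 Hz.
Converting to PHz: f = 4.766·10^7 PHz ≈ 4.77·10^7 PHz.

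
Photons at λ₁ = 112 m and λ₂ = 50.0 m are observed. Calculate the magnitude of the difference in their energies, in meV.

Using E = hc/λ: E₁ = 1.774e-27 J, E₂ = 3.973e-27 J.
|ΔE| = |1.774e-27 − 3.973e-27| = 2.20e-27 J = 1.37e-5 meV.

1.37e-5 meV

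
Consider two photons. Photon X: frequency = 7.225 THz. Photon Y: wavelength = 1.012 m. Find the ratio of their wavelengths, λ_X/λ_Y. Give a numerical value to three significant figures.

λ_X = 4.149·10^-5 m (from frequency = 7.225 THz, via λ = c/f).
λ_Y = 1.012 m (from wavelength = 1.012 m, via λ given directly).
Ratio = 4.149·10^-5 / 1.012 = 4.10·10^-5.

4.10·10^-5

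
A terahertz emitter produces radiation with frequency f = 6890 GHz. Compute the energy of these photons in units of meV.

28.5 meV

Convert to SI: f = 6890 GHz = 6.89e12 Hz.
The photon relation is E = hf, giving E = 4.565e-21 J.
Converting to meV: E = 28.49 meV ≈ 28.5 meV.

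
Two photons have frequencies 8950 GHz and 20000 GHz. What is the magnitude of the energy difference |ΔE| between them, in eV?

0.0457 eV

Using E = hf: E₁ = 5.930 × 10^-21 J, E₂ = 1.325 × 10^-20 J.
|ΔE| = |5.930 × 10^-21 − 1.325 × 10^-20| = 7.32 × 10^-21 J = 0.0457 eV.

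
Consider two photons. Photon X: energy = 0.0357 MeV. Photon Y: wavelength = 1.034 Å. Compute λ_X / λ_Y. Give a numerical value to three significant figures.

λ_X = 3.473 × 10^-11 m (from energy = 0.0357 MeV, via λ = hc/E).
λ_Y = 1.034 × 10^-10 m (from wavelength = 1.034 Å, via λ given directly).
Ratio = 3.473 × 10^-11 / 1.034 × 10^-10 = 0.336.

0.336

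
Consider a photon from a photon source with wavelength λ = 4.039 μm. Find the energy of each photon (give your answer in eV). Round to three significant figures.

Convert to SI: λ = 4.039 μm = 4.039 × 10^-6 m.
The photon relation is E = hc/λ, giving E = 4.918 × 10^-20 J.
Converting to eV: E = 0.3070 eV ≈ 0.307 eV.

0.307 eV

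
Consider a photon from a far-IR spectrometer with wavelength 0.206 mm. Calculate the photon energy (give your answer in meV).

Use h = 6.62607015·10^-34 J·s, c = 2.99792458·10^8 m/s, 1 eV = 1.602176634·10^-19 J.
Convert to SI: λ = 0.206 mm = 2.06·10^-4 m.
Apply E = hc/λ: E = 9.643·10^-22 J.
Converting to meV: E = 6.019 meV ≈ 6.02 meV.

6.02 meV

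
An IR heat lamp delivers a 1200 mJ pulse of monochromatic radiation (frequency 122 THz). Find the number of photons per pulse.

Per-photon energy: E = 8.084·10^-20 J (from frequency = 122 THz).
N = E_total / E_photon = 1.20 J / 8.084·10^-20 J = 1.48·10^19.

1.48·10^19 photons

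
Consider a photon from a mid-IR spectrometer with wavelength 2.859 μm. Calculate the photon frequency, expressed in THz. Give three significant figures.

In SI units: λ = 2.859 μm = 2.859 × 10^-6 m.
The photon relation is f = c/λ, giving f = 1.049 × 10^14 Hz.
Converting to THz: f = 104.9 THz ≈ 105 THz.

105 THz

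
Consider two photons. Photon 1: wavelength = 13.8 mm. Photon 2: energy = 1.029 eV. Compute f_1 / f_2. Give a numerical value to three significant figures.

f_1 = 2.172 × 10^10 Hz (from wavelength = 13.8 mm, via f = c/λ).
f_2 = 2.488 × 10^14 Hz (from energy = 1.029 eV, via f = E/h).
Ratio = 2.172 × 10^10 / 2.488 × 10^14 = 8.73 × 10^-5.

8.73 × 10^-5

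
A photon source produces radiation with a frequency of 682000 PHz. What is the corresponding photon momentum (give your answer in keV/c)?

First convert: f = 682000 PHz = 6.820·10^20 Hz.
Since p = hf/c for a photon, p = 1.507·10^-21 kg·m/s.
Converting to keV/c: p = 2821 keV/c ≈ 2820 keV/c.

2820 keV/c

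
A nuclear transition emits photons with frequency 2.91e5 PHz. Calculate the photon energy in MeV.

1.20 MeV

In SI units: f = 2.91e5 PHz = 2.91e20 Hz.
For a photon E = hf, so E = 1.928e-13 J.
Converting to MeV: E = 1.203 MeV ≈ 1.20 MeV.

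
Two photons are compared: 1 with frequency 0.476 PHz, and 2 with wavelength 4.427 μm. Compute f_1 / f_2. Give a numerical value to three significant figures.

7.03

f_1 = 4.760·10^14 Hz (from frequency = 0.476 PHz, via f given directly).
f_2 = 6.772·10^13 Hz (from wavelength = 4.427 μm, via f = c/λ).
Ratio = 4.760·10^14 / 6.772·10^13 = 7.03.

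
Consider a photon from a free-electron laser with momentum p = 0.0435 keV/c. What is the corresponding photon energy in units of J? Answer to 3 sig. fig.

6.97 × 10^-18 J

Convert to SI: p = 0.0435 keV/c = 2.3248 × 10^-26 kg·m/s.
Since E = pc for a photon, E = 6.969 × 10^-18 J.
So E ≈ 6.97 × 10^-18 J.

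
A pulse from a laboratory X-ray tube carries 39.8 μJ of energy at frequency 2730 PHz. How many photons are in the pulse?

2.20e10 photons

Per-photon energy: E = 1.809e-15 J (from frequency = 2730 PHz).
N = E_total / E_photon = 3.98e-5 J / 1.809e-15 J = 2.20e10.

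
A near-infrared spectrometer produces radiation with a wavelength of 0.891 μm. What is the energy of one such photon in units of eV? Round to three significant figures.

1.39 eV

Take h = 6.62607015 × 10^-34 J·s, c = 2.99792458 × 10^8 m/s, 1 eV = 1.602176634 × 10^-19 J.
Convert to SI: λ = 0.891 μm = 8.91 × 10^-7 m.
Since E = hc/λ for a photon, E = 2.229 × 10^-19 J.
Converting to eV: E = 1.392 eV ≈ 1.39 eV.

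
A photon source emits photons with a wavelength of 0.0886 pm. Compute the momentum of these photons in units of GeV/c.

Take h = 6.62607015 × 10^-34 J·s, c = 2.99792458 × 10^8 m/s, 1 eV = 1.602176634 × 10^-19 J.
First convert: λ = 0.0886 pm = 8.86 × 10^-14 m.
For a photon p = h/λ, so p = 7.479 × 10^-21 kg·m/s.
Converting to GeV/c: p = 0.01399 GeV/c ≈ 0.0140 GeV/c.

0.0140 GeV/c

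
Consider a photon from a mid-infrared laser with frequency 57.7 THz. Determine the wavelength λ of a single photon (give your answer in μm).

Use c = 2.99792458e8 m/s.
First convert: f = 57.7 THz = 5.77e13 Hz.
Since λ = c/f for a photon, λ = 5.196e-6 m.
Converting to μm: λ = 5.196 μm ≈ 5.20 μm.

5.20 μm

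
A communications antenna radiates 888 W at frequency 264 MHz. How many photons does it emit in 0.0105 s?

Total energy: E_total = P·t = 888 × 0.0105 = 9.324 J.
Per-photon energy: E = 1.749 × 10^-25 J.
N = E_total / E_photon = 5.33 × 10^25.

5.33 × 10^25 photons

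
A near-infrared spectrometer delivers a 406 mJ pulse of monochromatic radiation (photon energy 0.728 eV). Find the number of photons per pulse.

3.48 × 10^18 photons

Per-photon energy: E = 1.166 × 10^-19 J (from energy = 0.728 eV).
N = E_total / E_photon = 0.406 J / 1.166 × 10^-19 J = 3.48 × 10^18.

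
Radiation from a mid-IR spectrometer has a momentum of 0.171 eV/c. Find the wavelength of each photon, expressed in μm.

7.25 μm

Take h = 6.62607015e-34 J·s, c = 2.99792458e8 m/s, 1 eV = 1.602176634e-19 J.
In SI units: p = 0.171 eV/c = 9.1387e-29 kg·m/s.
For a photon λ = h/p, so λ = 7.251e-6 m.
Converting to μm: λ = 7.251 μm ≈ 7.25 μm.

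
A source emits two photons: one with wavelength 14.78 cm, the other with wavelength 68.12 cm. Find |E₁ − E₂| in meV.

Using E = hc/λ: E₁ = 1.3440e-24 J, E₂ = 2.9161e-25 J.
|ΔE| = |1.3440e-24 − 2.9161e-25| = 1.05e-24 J = 6.57e-3 meV.

6.57e-3 meV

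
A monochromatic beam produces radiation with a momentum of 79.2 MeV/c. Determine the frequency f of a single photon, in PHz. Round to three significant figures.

1.92 × 10^7 PHz

(h = 6.62607015 × 10^-34 J·s, c = 2.99792458 × 10^8 m/s, 1 eV = 1.602176634 × 10^-19 J.)
First convert: p = 79.2 MeV/c = 4.2327 × 10^-20 kg·m/s.
The photon relation is f = pc/h, giving f = 1.915 × 10^22 Hz.
Converting to PHz: f = 1.915 × 10^7 PHz ≈ 1.92 × 10^7 PHz.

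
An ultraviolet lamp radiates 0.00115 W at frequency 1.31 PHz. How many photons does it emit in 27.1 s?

Total energy: E_total = P·t = 0.00115 × 27.1 = 0.03117 J.
Per-photon energy: E = 8.680·10^-19 J.
N = E_total / E_photon = 3.59·10^16.

3.59·10^16 photons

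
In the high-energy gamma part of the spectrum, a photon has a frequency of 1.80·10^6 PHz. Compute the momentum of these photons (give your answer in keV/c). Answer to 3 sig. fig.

Take h = 6.62607015·10^-34 J·s, c = 2.99792458·10^8 m/s, 1 eV = 1.602176634·10^-19 J.
In SI units: f = 1.80·10^6 PHz = 1.80·10^21 Hz.
The photon relation is p = hf/c, giving p = 3.978·10^-21 kg·m/s.
Converting to keV/c: p = 7444 keV/c ≈ 7440 keV/c.

7440 keV/c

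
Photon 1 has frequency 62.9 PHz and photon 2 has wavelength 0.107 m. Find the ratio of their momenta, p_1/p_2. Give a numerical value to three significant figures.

2.24 × 10^7

p_1 = 1.390 × 10^-25 kg·m/s (from frequency = 62.9 PHz, via p = hf/c).
p_2 = 6.193 × 10^-33 kg·m/s (from wavelength = 0.107 m, via p = h/λ).
Ratio = 1.390 × 10^-25 / 6.193 × 10^-33 = 2.24 × 10^7.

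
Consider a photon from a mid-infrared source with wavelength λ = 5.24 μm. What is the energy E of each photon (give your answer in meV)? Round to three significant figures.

Use h = 6.62607015e-34 J·s, c = 2.99792458e8 m/s, 1 eV = 1.602176634e-19 J.
First convert: λ = 5.24 μm = 5.24e-6 m.
Apply E = hc/λ: E = 3.791e-20 J.
Converting to meV: E = 236.6 meV ≈ 237 meV.

237 meV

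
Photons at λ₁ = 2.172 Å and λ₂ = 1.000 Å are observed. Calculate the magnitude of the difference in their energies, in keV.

6.69 keV

Using E = hc/λ: E₁ = 9.1457 × 10^-16 J, E₂ = 1.9864 × 10^-15 J.
|ΔE| = |9.1457 × 10^-16 − 1.9864 × 10^-15| = 1.07 × 10^-15 J = 6.69 keV.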